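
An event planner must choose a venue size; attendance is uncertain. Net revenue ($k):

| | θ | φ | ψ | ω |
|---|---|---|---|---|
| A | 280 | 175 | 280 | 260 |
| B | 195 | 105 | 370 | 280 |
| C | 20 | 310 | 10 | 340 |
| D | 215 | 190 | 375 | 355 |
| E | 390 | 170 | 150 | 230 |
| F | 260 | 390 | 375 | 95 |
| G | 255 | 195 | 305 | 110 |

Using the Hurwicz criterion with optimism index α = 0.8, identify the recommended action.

E

A: 0.8·280 + 0.2·175 = 259
B: 0.8·370 + 0.2·105 = 317
C: 0.8·340 + 0.2·10 = 274
D: 0.8·375 + 0.2·190 = 338
E: 0.8·390 + 0.2·150 = 342
F: 0.8·390 + 0.2·95 = 331
G: 0.8·305 + 0.2·110 = 266
Highest Hurwicz score = 342 → E.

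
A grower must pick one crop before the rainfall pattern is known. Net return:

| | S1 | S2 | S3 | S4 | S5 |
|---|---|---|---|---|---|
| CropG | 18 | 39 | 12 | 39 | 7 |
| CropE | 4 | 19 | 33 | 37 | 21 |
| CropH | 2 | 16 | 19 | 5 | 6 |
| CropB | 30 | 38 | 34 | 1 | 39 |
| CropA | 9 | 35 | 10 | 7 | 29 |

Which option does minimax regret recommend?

CropE

Column bests: S1=30, S2=39, S3=34, S4=39, S5=39.
CropG regrets: 12, 0, 22, 0, 32 → max 32
CropE regrets: 26, 20, 1, 2, 18 → max 26
CropH regrets: 28, 23, 15, 34, 33 → max 34
CropB regrets: 0, 1, 0, 38, 0 → max 38
CropA regrets: 21, 4, 24, 32, 10 → max 32
Smallest max regret = 26 → CropE.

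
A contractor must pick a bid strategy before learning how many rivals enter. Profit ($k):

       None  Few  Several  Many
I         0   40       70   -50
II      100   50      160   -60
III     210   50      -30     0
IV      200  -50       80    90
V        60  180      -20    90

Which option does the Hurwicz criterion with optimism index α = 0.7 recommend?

III

I: 0.7·70 + 0.3·(-50) = 34
II: 0.7·160 + 0.3·(-60) = 94
III: 0.7·210 + 0.3·(-30) = 138
IV: 0.7·200 + 0.3·(-50) = 125
V: 0.7·180 + 0.3·(-20) = 120
Highest Hurwicz score = 138 → III.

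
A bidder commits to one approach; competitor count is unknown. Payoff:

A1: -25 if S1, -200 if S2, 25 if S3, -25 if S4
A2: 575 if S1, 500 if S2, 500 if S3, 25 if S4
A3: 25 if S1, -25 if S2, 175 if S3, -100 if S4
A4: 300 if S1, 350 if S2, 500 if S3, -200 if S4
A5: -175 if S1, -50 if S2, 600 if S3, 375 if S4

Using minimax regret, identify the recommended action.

A2

Column bests: S1=575, S2=500, S3=600, S4=375.
A1 regrets: 600, 700, 575, 400 → max 700
A2 regrets: 0, 0, 100, 350 → max 350
A3 regrets: 550, 525, 425, 475 → max 550
A4 regrets: 275, 150, 100, 575 → max 575
A5 regrets: 750, 550, 0, 0 → max 750
Smallest max regret = 350 → A2.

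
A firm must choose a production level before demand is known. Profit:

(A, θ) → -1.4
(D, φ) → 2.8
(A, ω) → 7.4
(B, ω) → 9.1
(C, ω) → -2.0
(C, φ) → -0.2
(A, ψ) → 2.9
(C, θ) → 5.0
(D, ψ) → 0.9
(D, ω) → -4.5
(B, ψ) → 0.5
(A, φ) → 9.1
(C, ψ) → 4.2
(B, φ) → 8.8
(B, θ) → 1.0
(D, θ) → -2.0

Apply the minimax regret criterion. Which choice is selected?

B

Column bests: θ=5.0, φ=9.1, ψ=4.2, ω=9.1.
A regrets: 6.4, 0.0, 1.3, 1.7 → max 6.4
B regrets: 4.0, 0.3, 3.7, 0.0 → max 4.0
C regrets: 0.0, 9.3, 0.0, 11.1 → max 11.1
D regrets: 7.0, 6.3, 3.3, 13.6 → max 13.6
Smallest max regret = 4.0 → B.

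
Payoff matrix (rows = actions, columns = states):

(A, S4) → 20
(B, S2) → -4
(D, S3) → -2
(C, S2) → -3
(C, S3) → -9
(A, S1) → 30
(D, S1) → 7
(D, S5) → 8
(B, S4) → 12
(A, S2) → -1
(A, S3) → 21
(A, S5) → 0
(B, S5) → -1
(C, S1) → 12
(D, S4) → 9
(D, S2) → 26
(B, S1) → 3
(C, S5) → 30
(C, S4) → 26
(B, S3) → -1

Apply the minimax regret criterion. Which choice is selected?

D

Column bests: S1=30, S2=26, S3=21, S4=26, S5=30.
A regrets: 0, 27, 0, 6, 30 → max 30
B regrets: 27, 30, 22, 14, 31 → max 31
C regrets: 18, 29, 30, 0, 0 → max 30
D regrets: 23, 0, 23, 17, 22 → max 23
Smallest max regret = 23 → D.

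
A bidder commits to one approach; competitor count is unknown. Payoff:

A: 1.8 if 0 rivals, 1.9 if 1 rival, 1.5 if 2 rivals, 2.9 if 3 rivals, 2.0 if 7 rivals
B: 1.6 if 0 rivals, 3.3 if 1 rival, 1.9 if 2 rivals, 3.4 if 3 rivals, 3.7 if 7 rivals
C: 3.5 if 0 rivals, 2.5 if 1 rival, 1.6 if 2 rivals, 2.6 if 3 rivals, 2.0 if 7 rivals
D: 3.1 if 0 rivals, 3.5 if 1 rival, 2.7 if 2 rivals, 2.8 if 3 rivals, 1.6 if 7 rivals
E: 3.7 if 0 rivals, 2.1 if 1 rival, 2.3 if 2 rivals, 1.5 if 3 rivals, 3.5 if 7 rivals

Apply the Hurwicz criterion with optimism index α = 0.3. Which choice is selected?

A: 0.3·2.9 + 0.7·1.5 = 1.92
B: 0.3·3.7 + 0.7·1.6 = 2.23
C: 0.3·3.5 + 0.7·1.6 = 2.17
D: 0.3·3.5 + 0.7·1.6 = 2.17
E: 0.3·3.7 + 0.7·1.5 = 2.16
Highest Hurwicz score = 2.23 → B.

B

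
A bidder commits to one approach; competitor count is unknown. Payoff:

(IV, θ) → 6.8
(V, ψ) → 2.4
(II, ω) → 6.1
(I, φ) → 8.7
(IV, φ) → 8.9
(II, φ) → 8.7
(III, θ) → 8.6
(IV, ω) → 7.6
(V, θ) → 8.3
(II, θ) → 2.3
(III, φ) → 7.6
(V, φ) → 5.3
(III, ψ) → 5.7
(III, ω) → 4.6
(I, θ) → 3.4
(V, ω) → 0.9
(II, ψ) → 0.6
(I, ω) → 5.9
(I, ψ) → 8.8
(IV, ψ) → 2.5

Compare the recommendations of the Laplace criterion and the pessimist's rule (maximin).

laplace → I; maximin → III (disagree)

Row averages: I=6.7, II=4.425, III=6.625, IV=6.45, V=4.225
Highest average = 6.7 → I.
Row minima: I=3.4, II=0.6, III=4.6, IV=2.5, V=0.9
Best worst-case = 4.6 → III.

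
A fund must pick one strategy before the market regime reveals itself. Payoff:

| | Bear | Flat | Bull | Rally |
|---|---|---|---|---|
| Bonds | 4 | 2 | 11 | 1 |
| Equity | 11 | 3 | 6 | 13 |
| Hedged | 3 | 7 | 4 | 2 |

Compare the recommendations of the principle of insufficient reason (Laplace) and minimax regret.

laplace → Equity; minimax regret → Equity (agree)

Row averages: Bonds=4.5, Equity=8.25, Hedged=4
Highest average = 8.25 → Equity.
Column bests: Bear=11, Flat=7, Bull=11, Rally=13.
Bonds regrets: 7, 5, 0, 12 → max 12
Equity regrets: 0, 4, 5, 0 → max 5
Hedged regrets: 8, 0, 7, 11 → max 11
Smallest max regret = 5 → Equity.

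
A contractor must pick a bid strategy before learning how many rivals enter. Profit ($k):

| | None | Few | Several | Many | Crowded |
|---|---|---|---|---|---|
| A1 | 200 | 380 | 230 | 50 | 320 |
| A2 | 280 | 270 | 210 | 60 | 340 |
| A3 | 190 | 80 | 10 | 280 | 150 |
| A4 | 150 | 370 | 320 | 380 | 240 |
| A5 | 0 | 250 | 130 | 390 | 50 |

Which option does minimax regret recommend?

Column bests: None=280, Few=380, Several=320, Many=390, Crowded=340.
A1 regrets: 80, 0, 90, 340, 20 → max 340
A2 regrets: 0, 110, 110, 330, 0 → max 330
A3 regrets: 90, 300, 310, 110, 190 → max 310
A4 regrets: 130, 10, 0, 10, 100 → max 130
A5 regrets: 280, 130, 190, 0, 290 → max 290
Smallest max regret = 130 → A4.

A4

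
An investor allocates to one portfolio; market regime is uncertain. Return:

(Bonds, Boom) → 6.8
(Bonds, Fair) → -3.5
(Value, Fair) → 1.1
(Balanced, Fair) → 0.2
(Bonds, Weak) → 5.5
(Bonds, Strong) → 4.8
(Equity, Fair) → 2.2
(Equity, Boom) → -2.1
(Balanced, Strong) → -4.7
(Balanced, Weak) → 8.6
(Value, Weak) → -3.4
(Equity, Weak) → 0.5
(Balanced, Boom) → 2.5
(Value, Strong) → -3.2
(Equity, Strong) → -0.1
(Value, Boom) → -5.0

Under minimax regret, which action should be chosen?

Bonds

Column bests: Weak=8.6, Fair=2.2, Strong=4.8, Boom=6.8.
Balanced regrets: 0.0, 2.0, 9.5, 4.3 → max 9.5
Equity regrets: 8.1, 0.0, 4.9, 8.9 → max 8.9
Bonds regrets: 3.1, 5.7, 0.0, 0.0 → max 5.7
Value regrets: 12.0, 1.1, 8.0, 11.8 → max 12.0
Smallest max regret = 5.7 → Bonds.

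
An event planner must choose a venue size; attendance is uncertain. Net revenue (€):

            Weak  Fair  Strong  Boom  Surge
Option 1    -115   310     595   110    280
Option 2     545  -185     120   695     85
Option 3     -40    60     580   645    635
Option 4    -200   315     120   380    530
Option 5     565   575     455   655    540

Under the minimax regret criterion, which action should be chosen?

Column bests: Weak=565, Fair=575, Strong=595, Boom=695, Surge=635.
Option 1 regrets: 680, 265, 0, 585, 355 → max 680
Option 2 regrets: 20, 760, 475, 0, 550 → max 760
Option 3 regrets: 605, 515, 15, 50, 0 → max 605
Option 4 regrets: 765, 260, 475, 315, 105 → max 765
Option 5 regrets: 0, 0, 140, 40, 95 → max 140
Smallest max regret = 140 → Option 5.

Option 5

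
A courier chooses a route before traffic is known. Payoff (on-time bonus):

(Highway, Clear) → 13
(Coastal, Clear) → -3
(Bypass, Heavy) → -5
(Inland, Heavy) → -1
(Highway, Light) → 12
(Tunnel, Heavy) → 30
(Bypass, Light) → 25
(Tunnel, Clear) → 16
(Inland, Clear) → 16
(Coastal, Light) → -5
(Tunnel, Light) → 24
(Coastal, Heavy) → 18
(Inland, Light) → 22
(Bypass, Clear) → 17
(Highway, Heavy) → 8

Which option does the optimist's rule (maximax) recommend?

Tunnel

Row maxima: Bypass=25, Inland=22, Tunnel=30, Highway=13, Coastal=18
Best best-case = 30 → Tunnel.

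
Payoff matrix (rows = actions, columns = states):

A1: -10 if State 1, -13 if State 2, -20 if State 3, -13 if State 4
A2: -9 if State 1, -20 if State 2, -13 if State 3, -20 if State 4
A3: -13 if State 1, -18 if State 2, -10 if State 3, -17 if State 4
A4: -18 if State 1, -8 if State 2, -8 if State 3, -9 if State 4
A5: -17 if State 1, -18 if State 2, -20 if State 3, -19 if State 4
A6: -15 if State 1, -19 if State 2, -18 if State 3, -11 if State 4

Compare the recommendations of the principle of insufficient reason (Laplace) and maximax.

Row averages: A1=-14, A2=-15.5, A3=-14.5, A4=-10.75, A5=-18.5, A6=-15.75
Highest average = -10.75 → A4.
Row maxima: A1=-10, A2=-9, A3=-10, A4=-8, A5=-17, A6=-11
Best best-case = -8 → A4.

laplace → A4; maximax → A4 (agree)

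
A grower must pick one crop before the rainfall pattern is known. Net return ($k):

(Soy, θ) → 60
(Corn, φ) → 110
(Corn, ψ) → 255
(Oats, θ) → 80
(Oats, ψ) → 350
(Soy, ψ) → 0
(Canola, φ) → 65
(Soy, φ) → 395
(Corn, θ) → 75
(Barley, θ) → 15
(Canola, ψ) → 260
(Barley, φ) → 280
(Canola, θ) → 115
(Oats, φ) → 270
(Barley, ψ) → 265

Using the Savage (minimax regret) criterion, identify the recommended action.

Barley

Column bests: θ=115, φ=395, ψ=350.
Corn regrets: 40, 285, 95 → max 285
Soy regrets: 55, 0, 350 → max 350
Barley regrets: 100, 115, 85 → max 115
Oats regrets: 35, 125, 0 → max 125
Canola regrets: 0, 330, 90 → max 330
Smallest max regret = 115 → Barley.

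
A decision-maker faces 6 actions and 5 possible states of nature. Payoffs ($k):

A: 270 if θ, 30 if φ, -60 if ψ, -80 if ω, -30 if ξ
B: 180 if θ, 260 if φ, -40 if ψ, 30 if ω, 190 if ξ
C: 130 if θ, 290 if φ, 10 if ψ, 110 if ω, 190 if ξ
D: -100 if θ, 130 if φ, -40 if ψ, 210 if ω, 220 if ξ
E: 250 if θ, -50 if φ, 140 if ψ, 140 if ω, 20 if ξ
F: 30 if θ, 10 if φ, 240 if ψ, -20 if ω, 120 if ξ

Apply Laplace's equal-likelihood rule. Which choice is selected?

C

Row averages: A=26, B=124, C=146, D=84, E=100, F=76
Highest average = 146 → C.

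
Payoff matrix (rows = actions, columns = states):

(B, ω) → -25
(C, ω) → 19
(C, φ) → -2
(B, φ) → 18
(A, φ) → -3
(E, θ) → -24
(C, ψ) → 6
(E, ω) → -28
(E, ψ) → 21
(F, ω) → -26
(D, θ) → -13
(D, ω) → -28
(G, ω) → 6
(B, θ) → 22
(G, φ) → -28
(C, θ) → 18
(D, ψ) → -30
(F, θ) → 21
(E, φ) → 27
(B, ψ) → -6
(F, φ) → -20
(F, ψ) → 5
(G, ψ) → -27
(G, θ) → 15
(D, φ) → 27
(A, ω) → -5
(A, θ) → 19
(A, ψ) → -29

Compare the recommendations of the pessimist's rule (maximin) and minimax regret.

Row minima: A=-29, B=-25, C=-2, D=-30, E=-28, F=-26, G=-28
Best worst-case = -2 → C.
Column bests: θ=22, φ=27, ψ=21, ω=19.
A regrets: 3, 30, 50, 24 → max 50
B regrets: 0, 9, 27, 44 → max 44
C regrets: 4, 29, 15, 0 → max 29
D regrets: 35, 0, 51, 47 → max 51
E regrets: 46, 0, 0, 47 → max 47
F regrets: 1, 47, 16, 45 → max 47
G regrets: 7, 55, 48, 13 → max 55
Smallest max regret = 29 → C.

maximin → C; minimax regret → C (agree)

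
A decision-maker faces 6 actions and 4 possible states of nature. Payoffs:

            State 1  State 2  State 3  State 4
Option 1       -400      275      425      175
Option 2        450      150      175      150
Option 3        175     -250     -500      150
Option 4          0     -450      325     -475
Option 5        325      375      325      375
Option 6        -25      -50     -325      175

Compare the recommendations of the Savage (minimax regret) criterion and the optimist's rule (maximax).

minimax regret → Option 5; maximax → Option 2 (disagree)

Column bests: State 1=450, State 2=375, State 3=425, State 4=375.
Option 1 regrets: 850, 100, 0, 200 → max 850
Option 2 regrets: 0, 225, 250, 225 → max 250
Option 3 regrets: 275, 625, 925, 225 → max 925
Option 4 regrets: 450, 825, 100, 850 → max 850
Option 5 regrets: 125, 0, 100, 0 → max 125
Option 6 regrets: 475, 425, 750, 200 → max 750
Smallest max regret = 125 → Option 5.
Row maxima: Option 1=425, Option 2=450, Option 3=175, Option 4=325, Option 5=375, Option 6=175
Best best-case = 450 → Option 2.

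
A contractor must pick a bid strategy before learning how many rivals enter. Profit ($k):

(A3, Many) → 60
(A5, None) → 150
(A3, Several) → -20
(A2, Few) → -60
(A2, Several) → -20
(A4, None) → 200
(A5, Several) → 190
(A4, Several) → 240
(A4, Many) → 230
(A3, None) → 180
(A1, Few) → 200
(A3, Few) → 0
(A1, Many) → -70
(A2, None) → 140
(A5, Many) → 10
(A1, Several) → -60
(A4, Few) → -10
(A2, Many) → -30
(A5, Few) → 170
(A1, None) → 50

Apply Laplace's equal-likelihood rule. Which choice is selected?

A4

Row averages: A1=30, A2=7.5, A3=55, A4=165, A5=130
Highest average = 165 → A4.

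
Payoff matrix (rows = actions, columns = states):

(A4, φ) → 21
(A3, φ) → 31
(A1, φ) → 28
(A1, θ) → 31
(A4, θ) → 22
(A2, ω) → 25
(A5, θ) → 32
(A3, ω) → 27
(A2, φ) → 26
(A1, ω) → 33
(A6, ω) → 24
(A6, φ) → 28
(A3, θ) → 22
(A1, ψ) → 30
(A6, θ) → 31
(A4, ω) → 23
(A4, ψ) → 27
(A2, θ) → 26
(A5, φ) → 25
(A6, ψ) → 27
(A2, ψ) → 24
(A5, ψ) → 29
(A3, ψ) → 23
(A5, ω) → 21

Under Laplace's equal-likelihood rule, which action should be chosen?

Row averages: A1=30.5, A2=25.25, A3=25.75, A4=23.25, A5=26.75, A6=27.5
Highest average = 30.5 → A1.

A1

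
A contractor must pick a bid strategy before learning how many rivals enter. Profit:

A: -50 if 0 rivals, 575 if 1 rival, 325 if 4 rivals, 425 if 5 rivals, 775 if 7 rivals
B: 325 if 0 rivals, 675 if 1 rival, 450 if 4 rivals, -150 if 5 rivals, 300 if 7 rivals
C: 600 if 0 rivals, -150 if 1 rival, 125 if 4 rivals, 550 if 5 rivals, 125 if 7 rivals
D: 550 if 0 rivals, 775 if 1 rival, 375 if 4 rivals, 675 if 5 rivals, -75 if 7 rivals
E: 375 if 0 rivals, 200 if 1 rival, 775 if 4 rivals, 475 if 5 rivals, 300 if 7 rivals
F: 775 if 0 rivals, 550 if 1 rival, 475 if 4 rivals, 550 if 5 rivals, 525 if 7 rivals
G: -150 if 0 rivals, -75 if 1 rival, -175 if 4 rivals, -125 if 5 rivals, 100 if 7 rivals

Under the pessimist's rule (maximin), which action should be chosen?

Row minima: A=-50, B=-150, C=-150, D=-75, E=200, F=475, G=-175
Best worst-case = 475 → F.

F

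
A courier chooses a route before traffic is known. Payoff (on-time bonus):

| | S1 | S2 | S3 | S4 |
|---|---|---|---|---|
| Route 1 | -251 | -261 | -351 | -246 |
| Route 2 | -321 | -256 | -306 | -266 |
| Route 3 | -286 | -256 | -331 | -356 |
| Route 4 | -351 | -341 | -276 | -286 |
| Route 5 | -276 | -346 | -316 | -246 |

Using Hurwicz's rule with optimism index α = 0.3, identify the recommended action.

Route 1: 0.3·(-246) + 0.7·(-351) = -319.5
Route 2: 0.3·(-256) + 0.7·(-321) = -301.5
Route 3: 0.3·(-256) + 0.7·(-356) = -326
Route 4: 0.3·(-276) + 0.7·(-351) = -328.5
Route 5: 0.3·(-246) + 0.7·(-346) = -316
Highest Hurwicz score = -301.5 → Route 2.

Route 2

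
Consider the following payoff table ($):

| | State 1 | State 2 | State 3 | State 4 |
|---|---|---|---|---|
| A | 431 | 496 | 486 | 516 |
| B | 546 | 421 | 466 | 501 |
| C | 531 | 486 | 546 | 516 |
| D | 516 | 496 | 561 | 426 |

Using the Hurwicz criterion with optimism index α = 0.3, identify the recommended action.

A: 0.3·516 + 0.7·431 = 456.5
B: 0.3·546 + 0.7·421 = 458.5
C: 0.3·546 + 0.7·486 = 504
D: 0.3·561 + 0.7·426 = 466.5
Highest Hurwicz score = 504 → C.

C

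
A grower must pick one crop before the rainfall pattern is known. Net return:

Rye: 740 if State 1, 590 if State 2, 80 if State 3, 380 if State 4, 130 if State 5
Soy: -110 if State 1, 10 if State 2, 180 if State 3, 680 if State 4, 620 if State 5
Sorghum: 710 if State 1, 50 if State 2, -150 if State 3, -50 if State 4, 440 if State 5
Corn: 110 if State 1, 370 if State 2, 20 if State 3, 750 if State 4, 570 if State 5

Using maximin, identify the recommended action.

Row minima: Rye=80, Soy=-110, Sorghum=-150, Corn=20
Best worst-case = 80 → Rye.

Rye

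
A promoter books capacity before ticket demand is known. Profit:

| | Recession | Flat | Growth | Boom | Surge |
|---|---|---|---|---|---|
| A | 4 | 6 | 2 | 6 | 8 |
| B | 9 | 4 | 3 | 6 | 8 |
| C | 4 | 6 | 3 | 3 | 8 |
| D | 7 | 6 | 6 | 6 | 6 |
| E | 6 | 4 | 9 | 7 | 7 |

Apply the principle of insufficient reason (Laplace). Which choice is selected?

E

Row averages: A=5.2, B=6, C=4.8, D=6.2, E=6.6
Highest average = 6.6 → E.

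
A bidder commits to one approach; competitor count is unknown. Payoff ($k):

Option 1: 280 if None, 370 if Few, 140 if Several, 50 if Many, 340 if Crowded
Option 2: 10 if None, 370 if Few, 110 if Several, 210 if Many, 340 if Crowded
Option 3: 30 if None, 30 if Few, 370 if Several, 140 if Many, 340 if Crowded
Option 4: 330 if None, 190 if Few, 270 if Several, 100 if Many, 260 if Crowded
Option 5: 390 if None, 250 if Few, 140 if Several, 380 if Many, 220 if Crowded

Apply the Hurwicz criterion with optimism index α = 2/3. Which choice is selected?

Option 5

Option 1: 2/3·370 + 1/3·50 = 790/3
Option 2: 2/3·370 + 1/3·10 = 250
Option 3: 2/3·370 + 1/3·30 = 770/3
Option 4: 2/3·330 + 1/3·100 = 760/3
Option 5: 2/3·390 + 1/3·140 = 920/3
Highest Hurwicz score = 920/3 → Option 5.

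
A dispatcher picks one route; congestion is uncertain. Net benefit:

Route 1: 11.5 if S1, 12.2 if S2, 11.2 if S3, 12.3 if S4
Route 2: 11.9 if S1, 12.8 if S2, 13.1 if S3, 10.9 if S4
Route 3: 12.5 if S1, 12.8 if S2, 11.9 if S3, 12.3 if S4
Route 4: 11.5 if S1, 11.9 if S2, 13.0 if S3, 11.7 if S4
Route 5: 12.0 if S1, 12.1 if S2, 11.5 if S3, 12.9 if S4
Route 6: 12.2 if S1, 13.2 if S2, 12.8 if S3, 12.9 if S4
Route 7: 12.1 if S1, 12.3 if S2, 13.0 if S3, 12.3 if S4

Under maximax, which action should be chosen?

Row maxima: Route 1=12.3, Route 2=13.1, Route 3=12.8, Route 4=13.0, Route 5=12.9, Route 6=13.2, Route 7=13.0
Best best-case = 13.2 → Route 6.

Route 6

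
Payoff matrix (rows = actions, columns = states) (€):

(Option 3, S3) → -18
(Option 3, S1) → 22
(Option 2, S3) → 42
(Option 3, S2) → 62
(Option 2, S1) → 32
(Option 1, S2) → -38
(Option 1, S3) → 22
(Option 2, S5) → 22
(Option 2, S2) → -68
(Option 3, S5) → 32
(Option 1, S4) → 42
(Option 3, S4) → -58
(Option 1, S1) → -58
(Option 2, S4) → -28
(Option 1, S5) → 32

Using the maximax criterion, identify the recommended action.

Option 3

Row maxima: Option 1=42, Option 2=42, Option 3=62
Best best-case = 62 → Option 3.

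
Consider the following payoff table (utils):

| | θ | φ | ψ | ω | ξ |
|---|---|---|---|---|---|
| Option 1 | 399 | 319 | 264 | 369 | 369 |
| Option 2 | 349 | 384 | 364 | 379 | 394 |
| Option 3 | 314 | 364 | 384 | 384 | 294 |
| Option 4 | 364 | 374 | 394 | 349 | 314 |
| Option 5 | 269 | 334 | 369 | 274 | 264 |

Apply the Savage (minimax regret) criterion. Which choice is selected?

Option 2

Column bests: θ=399, φ=384, ψ=394, ω=384, ξ=394.
Option 1 regrets: 0, 65, 130, 15, 25 → max 130
Option 2 regrets: 50, 0, 30, 5, 0 → max 50
Option 3 regrets: 85, 20, 10, 0, 100 → max 100
Option 4 regrets: 35, 10, 0, 35, 80 → max 80
Option 5 regrets: 130, 50, 25, 110, 130 → max 130
Smallest max regret = 50 → Option 2.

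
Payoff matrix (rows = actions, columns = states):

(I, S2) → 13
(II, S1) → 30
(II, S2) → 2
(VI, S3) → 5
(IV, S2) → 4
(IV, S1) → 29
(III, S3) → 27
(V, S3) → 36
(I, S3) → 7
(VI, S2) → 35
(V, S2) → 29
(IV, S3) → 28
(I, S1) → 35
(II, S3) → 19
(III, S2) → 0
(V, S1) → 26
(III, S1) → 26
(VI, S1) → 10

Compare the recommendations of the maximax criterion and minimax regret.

maximax → V; minimax regret → V (agree)

Row maxima: I=35, II=30, III=27, IV=29, V=36, VI=35
Best best-case = 36 → V.
Column bests: S1=35, S2=35, S3=36.
I regrets: 0, 22, 29 → max 29
II regrets: 5, 33, 17 → max 33
III regrets: 9, 35, 9 → max 35
IV regrets: 6, 31, 8 → max 31
V regrets: 9, 6, 0 → max 9
VI regrets: 25, 0, 31 → max 31
Smallest max regret = 9 → V.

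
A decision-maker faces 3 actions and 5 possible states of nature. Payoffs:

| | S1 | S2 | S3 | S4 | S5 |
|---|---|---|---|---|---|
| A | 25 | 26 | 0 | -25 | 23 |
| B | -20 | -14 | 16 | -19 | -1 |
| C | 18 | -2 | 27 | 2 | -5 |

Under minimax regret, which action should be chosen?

A

Column bests: S1=25, S2=26, S3=27, S4=2, S5=23.
A regrets: 0, 0, 27, 27, 0 → max 27
B regrets: 45, 40, 11, 21, 24 → max 45
C regrets: 7, 28, 0, 0, 28 → max 28
Smallest max regret = 27 → A.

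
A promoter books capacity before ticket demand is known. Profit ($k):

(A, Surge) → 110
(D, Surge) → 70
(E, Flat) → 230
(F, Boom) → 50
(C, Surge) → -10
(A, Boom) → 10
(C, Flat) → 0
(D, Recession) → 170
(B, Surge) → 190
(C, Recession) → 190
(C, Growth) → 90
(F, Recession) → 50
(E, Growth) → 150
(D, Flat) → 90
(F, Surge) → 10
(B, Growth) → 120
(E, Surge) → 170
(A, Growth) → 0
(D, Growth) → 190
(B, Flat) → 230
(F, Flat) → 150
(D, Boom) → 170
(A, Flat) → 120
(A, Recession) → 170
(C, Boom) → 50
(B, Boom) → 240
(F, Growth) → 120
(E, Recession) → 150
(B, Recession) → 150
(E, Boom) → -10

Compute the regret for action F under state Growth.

70

Best payoff under Growth is 190.
Regret = 190 − 120 = 70.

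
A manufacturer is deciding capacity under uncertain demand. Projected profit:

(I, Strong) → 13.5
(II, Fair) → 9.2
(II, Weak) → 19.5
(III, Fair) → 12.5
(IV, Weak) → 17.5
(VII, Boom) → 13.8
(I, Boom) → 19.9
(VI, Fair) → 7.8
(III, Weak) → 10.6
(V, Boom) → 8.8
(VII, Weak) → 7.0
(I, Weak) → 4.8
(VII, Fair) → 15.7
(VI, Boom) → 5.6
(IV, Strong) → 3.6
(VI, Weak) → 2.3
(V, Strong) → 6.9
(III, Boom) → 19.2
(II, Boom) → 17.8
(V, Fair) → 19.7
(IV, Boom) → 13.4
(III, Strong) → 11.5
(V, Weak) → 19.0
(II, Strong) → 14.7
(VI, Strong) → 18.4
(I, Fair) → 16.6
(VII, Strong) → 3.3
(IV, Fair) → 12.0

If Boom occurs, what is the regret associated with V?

Best payoff under Boom is 19.9.
Regret = 19.9 − 8.8 = 11.1.

11.1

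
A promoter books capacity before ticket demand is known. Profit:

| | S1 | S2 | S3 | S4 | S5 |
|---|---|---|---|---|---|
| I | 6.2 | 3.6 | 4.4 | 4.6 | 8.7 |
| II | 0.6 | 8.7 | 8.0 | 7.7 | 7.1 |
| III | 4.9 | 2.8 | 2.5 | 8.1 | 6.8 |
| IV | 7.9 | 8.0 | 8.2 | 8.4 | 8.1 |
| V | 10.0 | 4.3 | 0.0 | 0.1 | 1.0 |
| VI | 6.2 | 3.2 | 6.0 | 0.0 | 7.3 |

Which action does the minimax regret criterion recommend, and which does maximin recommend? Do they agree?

Column bests: S1=10.0, S2=8.7, S3=8.2, S4=8.4, S5=8.7.
I regrets: 3.8, 5.1, 3.8, 3.8, 0.0 → max 5.1
II regrets: 9.4, 0.0, 0.2, 0.7, 1.6 → max 9.4
III regrets: 5.1, 5.9, 5.7, 0.3, 1.9 → max 5.9
IV regrets: 2.1, 0.7, 0.0, 0.0, 0.6 → max 2.1
V regrets: 0.0, 4.4, 8.2, 8.3, 7.7 → max 8.3
VI regrets: 3.8, 5.5, 2.2, 8.4, 1.4 → max 8.4
Smallest max regret = 2.1 → IV.
Row minima: I=3.6, II=0.6, III=2.5, IV=7.9, V=0.0, VI=0.0
Best worst-case = 7.9 → IV.

minimax regret → IV; maximin → IV (agree)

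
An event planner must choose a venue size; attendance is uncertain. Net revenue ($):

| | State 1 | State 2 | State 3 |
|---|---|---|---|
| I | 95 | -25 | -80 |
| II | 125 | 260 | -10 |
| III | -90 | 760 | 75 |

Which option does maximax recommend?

III

Row maxima: I=95, II=260, III=760
Best best-case = 760 → III.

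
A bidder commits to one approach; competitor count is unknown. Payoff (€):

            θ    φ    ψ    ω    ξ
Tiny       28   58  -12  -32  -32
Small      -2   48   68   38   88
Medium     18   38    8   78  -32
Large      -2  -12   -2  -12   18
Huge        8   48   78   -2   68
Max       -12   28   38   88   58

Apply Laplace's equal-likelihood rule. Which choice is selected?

Row averages: Tiny=2, Small=48, Medium=22, Large=-2, Huge=40, Max=40
Highest average = 48 → Small.

Small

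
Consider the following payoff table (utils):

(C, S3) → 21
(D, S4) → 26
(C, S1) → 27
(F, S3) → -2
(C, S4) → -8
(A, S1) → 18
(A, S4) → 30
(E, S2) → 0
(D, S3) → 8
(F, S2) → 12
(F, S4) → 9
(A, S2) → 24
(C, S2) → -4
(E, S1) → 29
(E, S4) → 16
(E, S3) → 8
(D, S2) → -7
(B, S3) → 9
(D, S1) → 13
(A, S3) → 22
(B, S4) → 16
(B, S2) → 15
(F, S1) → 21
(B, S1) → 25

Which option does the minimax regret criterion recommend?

Column bests: S1=29, S2=24, S3=22, S4=30.
A regrets: 11, 0, 0, 0 → max 11
B regrets: 4, 9, 13, 14 → max 14
C regrets: 2, 28, 1, 38 → max 38
D regrets: 16, 31, 14, 4 → max 31
E regrets: 0, 24, 14, 14 → max 24
F regrets: 8, 12, 24, 21 → max 24
Smallest max regret = 11 → A.

A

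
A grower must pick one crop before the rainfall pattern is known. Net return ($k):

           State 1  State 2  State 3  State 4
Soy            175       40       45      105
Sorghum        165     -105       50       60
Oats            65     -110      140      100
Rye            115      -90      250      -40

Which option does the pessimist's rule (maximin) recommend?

Row minima: Soy=40, Sorghum=-105, Oats=-110, Rye=-90
Best worst-case = 40 → Soy.

Soy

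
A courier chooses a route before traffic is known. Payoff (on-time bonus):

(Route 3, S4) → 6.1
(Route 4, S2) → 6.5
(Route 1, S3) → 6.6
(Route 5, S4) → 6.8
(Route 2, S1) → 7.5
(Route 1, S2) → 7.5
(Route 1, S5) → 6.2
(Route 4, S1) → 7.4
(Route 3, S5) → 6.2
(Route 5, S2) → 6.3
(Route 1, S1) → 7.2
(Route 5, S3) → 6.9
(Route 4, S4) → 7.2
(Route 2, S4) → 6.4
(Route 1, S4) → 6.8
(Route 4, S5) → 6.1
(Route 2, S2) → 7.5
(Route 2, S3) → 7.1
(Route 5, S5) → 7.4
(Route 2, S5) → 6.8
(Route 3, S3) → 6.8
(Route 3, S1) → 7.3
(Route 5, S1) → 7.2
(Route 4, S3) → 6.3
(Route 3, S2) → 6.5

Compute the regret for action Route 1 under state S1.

Best payoff under S1 is 7.5.
Regret = 7.5 − 7.2 = 0.3.

0.3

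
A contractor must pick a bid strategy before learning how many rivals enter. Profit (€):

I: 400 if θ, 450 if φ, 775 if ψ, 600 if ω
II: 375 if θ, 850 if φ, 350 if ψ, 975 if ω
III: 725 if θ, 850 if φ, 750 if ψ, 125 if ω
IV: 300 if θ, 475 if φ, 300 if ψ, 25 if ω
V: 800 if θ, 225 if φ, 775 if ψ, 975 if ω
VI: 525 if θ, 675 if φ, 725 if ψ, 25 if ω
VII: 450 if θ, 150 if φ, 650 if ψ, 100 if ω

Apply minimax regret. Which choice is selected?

I

Column bests: θ=800, φ=850, ψ=775, ω=975.
I regrets: 400, 400, 0, 375 → max 400
II regrets: 425, 0, 425, 0 → max 425
III regrets: 75, 0, 25, 850 → max 850
IV regrets: 500, 375, 475, 950 → max 950
V regrets: 0, 625, 0, 0 → max 625
VI regrets: 275, 175, 50, 950 → max 950
VII regrets: 350, 700, 125, 875 → max 875
Smallest max regret = 400 → I.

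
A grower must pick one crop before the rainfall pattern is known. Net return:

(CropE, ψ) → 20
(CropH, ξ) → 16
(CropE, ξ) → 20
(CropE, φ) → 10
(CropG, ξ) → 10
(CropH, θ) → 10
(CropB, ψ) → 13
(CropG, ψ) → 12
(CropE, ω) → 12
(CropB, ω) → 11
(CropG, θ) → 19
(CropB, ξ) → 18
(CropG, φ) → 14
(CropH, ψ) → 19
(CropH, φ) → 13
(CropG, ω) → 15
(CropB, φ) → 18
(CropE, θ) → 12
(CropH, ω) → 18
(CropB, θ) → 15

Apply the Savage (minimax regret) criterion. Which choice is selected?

Column bests: θ=19, φ=18, ψ=20, ω=18, ξ=20.
CropG regrets: 0, 4, 8, 3, 10 → max 10
CropH regrets: 9, 5, 1, 0, 4 → max 9
CropB regrets: 4, 0, 7, 7, 2 → max 7
CropE regrets: 7, 8, 0, 6, 0 → max 8
Smallest max regret = 7 → CropB.

CropB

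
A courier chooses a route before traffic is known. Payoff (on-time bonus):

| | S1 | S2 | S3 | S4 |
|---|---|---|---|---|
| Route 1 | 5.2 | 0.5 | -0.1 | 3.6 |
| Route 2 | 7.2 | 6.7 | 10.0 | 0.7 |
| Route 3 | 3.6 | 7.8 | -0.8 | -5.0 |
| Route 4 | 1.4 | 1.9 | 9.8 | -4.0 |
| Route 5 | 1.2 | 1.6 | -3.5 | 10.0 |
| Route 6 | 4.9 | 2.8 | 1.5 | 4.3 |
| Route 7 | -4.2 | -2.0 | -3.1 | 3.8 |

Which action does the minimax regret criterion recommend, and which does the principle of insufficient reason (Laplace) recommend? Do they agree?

minimax regret → Route 6; laplace → Route 2 (disagree)

Column bests: S1=7.2, S2=7.8, S3=10.0, S4=10.0.
Route 1 regrets: 2.0, 7.3, 10.1, 6.4 → max 10.1
Route 2 regrets: 0.0, 1.1, 0.0, 9.3 → max 9.3
Route 3 regrets: 3.6, 0.0, 10.8, 15.0 → max 15.0
Route 4 regrets: 5.8, 5.9, 0.2, 14.0 → max 14.0
Route 5 regrets: 6.0, 6.2, 13.5, 0.0 → max 13.5
Route 6 regrets: 2.3, 5.0, 8.5, 5.7 → max 8.5
Route 7 regrets: 11.4, 9.8, 13.1, 6.2 → max 13.1
Smallest max regret = 8.5 → Route 6.
Row averages: Route 1=2.3, Route 2=6.15, Route 3=1.4, Route 4=2.275, Route 5=2.325, Route 6=3.375, Route 7=-1.375
Highest average = 6.15 → Route 2.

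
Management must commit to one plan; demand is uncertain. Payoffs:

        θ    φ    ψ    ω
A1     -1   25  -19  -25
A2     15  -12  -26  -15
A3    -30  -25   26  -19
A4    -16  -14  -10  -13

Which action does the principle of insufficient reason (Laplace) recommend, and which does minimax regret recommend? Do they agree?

laplace → A1; minimax regret → A4 (disagree)

Row averages: A1=-5, A2=-9.5, A3=-12, A4=-13.25
Highest average = -5 → A1.
Column bests: θ=15, φ=25, ψ=26, ω=-13.
A1 regrets: 16, 0, 45, 12 → max 45
A2 regrets: 0, 37, 52, 2 → max 52
A3 regrets: 45, 50, 0, 6 → max 50
A4 regrets: 31, 39, 36, 0 → max 39
Smallest max regret = 39 → A4.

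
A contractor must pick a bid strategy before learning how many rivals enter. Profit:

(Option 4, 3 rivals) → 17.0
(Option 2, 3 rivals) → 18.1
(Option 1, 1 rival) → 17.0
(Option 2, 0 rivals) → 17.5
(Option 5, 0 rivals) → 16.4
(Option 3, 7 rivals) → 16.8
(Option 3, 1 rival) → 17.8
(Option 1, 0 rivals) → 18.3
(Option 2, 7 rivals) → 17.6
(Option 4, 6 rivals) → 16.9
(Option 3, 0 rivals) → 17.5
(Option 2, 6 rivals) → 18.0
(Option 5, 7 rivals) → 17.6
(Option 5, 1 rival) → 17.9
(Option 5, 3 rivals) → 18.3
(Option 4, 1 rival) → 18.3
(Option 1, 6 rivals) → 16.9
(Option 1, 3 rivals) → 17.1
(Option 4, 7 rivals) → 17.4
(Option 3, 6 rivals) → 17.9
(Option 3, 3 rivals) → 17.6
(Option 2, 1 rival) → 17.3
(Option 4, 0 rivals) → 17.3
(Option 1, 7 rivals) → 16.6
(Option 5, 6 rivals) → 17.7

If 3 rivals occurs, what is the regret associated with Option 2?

0.2

Best payoff under 3 rivals is 18.3.
Regret = 18.3 − 18.1 = 0.2.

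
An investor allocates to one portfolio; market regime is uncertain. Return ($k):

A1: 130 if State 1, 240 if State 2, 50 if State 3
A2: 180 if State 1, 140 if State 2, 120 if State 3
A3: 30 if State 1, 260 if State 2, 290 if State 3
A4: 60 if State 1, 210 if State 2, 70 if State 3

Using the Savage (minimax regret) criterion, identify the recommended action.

Column bests: State 1=180, State 2=260, State 3=290.
A1 regrets: 50, 20, 240 → max 240
A2 regrets: 0, 120, 170 → max 170
A3 regrets: 150, 0, 0 → max 150
A4 regrets: 120, 50, 220 → max 220
Smallest max regret = 150 → A3.

A3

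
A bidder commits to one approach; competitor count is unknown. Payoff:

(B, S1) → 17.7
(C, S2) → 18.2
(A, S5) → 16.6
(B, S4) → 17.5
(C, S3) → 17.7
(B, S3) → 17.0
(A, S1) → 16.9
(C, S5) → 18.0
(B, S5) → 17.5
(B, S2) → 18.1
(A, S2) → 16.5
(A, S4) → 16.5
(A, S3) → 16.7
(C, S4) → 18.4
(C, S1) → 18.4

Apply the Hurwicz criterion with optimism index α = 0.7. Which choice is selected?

A: 0.7·16.9 + 0.3·16.5 = 16.78
B: 0.7·18.1 + 0.3·17.0 = 17.77
C: 0.7·18.4 + 0.3·17.7 = 18.19
Highest Hurwicz score = 18.19 → C.

C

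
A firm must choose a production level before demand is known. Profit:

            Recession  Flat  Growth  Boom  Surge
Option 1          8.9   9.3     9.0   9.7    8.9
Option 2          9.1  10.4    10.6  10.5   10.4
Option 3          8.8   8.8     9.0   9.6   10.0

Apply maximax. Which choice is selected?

Option 2

Row maxima: Option 1=9.7, Option 2=10.6, Option 3=10.0
Best best-case = 10.6 → Option 2.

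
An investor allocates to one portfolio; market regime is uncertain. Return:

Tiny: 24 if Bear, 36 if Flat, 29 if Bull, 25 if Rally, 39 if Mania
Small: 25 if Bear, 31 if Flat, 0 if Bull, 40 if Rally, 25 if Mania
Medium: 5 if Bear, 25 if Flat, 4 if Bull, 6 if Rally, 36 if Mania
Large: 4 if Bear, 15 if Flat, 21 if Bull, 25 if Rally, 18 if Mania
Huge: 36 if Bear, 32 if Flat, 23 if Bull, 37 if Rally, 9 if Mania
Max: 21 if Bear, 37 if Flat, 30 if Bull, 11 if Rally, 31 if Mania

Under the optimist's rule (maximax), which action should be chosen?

Row maxima: Tiny=39, Small=40, Medium=36, Large=25, Huge=37, Max=37
Best best-case = 40 → Small.

Small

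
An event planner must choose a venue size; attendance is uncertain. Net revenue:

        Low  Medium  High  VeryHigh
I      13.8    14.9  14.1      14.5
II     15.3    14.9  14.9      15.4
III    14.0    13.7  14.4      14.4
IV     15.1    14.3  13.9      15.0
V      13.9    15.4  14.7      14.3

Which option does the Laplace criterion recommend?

II

Row averages: I=14.325, II=15.125, III=14.125, IV=14.575, V=14.575
Highest average = 15.125 → II.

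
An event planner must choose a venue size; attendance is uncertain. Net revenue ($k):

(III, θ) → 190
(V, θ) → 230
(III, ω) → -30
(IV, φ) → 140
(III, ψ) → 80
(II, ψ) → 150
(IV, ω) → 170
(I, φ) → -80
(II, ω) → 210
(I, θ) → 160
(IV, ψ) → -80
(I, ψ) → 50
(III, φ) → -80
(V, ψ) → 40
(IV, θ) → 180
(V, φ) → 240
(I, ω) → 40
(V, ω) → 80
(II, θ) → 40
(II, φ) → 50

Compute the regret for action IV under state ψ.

Best payoff under ψ is 150.
Regret = 150 − (-80) = 230.

230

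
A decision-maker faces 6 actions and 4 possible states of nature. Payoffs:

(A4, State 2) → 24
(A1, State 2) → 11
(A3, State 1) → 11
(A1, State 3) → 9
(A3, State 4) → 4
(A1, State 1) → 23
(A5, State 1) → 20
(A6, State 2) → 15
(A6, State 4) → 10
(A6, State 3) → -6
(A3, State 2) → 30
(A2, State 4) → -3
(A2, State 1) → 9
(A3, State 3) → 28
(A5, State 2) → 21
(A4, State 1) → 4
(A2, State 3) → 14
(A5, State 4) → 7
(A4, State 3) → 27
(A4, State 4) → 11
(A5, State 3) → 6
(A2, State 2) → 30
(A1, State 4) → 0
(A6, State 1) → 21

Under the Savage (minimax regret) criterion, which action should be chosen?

Column bests: State 1=23, State 2=30, State 3=28, State 4=11.
A1 regrets: 0, 19, 19, 11 → max 19
A2 regrets: 14, 0, 14, 14 → max 14
A3 regrets: 12, 0, 0, 7 → max 12
A4 regrets: 19, 6, 1, 0 → max 19
A5 regrets: 3, 9, 22, 4 → max 22
A6 regrets: 2, 15, 34, 1 → max 34
Smallest max regret = 12 → A3.

A3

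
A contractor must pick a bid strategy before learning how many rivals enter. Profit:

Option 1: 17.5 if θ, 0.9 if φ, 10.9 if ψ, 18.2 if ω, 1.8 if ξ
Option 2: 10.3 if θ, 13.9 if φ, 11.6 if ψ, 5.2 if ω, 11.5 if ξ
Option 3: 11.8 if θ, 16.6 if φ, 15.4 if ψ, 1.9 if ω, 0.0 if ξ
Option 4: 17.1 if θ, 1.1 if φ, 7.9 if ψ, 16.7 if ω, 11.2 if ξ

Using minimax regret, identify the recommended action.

Column bests: θ=17.5, φ=16.6, ψ=15.4, ω=18.2, ξ=11.5.
Option 1 regrets: 0.0, 15.7, 4.5, 0.0, 9.7 → max 15.7
Option 2 regrets: 7.2, 2.7, 3.8, 13.0, 0.0 → max 13.0
Option 3 regrets: 5.7, 0.0, 0.0, 16.3, 11.5 → max 16.3
Option 4 regrets: 0.4, 15.5, 7.5, 1.5, 0.3 → max 15.5
Smallest max regret = 13.0 → Option 2.

Option 2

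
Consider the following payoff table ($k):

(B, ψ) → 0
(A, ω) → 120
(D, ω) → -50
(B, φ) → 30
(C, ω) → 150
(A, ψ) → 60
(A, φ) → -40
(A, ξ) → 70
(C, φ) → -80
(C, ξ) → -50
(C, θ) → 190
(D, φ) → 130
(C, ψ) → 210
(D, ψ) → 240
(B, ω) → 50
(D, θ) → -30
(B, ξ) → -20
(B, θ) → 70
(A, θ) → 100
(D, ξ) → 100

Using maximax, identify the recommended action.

Row maxima: A=120, B=70, C=210, D=240
Best best-case = 240 → D.

D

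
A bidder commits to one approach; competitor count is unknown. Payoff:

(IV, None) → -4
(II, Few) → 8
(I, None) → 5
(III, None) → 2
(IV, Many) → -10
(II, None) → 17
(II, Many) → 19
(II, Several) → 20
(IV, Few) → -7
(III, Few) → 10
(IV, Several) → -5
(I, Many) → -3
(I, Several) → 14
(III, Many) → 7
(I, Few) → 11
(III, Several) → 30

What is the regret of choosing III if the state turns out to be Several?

0

Best payoff under Several is 30.
Regret = 30 − 30 = 0.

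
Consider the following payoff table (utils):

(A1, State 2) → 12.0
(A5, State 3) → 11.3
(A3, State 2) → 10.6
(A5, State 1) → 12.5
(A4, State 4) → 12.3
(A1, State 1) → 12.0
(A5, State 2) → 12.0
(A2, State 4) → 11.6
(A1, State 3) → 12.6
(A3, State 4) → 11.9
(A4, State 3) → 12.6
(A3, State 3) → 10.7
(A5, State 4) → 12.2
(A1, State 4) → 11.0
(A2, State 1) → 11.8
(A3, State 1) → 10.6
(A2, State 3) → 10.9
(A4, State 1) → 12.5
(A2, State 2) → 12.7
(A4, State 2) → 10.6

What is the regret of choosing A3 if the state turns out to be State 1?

1.9

Best payoff under State 1 is 12.5.
Regret = 12.5 − 10.6 = 1.9.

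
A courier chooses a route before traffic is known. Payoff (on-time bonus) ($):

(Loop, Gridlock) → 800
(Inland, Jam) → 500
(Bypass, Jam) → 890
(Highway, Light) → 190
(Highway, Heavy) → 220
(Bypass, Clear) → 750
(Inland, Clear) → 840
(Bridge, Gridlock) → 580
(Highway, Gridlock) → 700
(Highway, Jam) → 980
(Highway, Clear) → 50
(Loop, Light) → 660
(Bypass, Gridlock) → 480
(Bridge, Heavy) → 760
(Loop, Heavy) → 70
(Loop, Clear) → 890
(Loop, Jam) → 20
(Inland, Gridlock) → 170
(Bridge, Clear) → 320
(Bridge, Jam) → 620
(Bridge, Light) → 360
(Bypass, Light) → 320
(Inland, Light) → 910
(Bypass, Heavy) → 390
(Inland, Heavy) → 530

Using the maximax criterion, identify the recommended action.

Row maxima: Loop=890, Highway=980, Bridge=760, Bypass=890, Inland=910
Best best-case = 980 → Highway.

Highway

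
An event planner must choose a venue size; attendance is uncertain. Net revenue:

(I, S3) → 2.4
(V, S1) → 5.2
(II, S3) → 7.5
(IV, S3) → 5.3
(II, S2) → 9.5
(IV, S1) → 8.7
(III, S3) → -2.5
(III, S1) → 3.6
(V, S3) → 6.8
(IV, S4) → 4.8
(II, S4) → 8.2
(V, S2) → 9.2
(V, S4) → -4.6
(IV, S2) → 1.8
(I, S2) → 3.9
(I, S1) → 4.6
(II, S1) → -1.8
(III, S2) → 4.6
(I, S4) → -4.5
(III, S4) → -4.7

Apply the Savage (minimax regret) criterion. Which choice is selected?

Column bests: S1=8.7, S2=9.5, S3=7.5, S4=8.2.
I regrets: 4.1, 5.6, 5.1, 12.7 → max 12.7
II regrets: 10.5, 0.0, 0.0, 0.0 → max 10.5
III regrets: 5.1, 4.9, 10.0, 12.9 → max 12.9
IV regrets: 0.0, 7.7, 2.2, 3.4 → max 7.7
V regrets: 3.5, 0.3, 0.7, 12.8 → max 12.8
Smallest max regret = 7.7 → IV.

IV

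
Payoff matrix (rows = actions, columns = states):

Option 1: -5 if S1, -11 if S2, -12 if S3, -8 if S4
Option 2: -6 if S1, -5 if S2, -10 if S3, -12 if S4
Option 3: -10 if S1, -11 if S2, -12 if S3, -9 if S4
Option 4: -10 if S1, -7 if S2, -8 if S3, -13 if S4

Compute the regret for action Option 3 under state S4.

1

Best payoff under S4 is -8.
Regret = -8 − (-9) = 1.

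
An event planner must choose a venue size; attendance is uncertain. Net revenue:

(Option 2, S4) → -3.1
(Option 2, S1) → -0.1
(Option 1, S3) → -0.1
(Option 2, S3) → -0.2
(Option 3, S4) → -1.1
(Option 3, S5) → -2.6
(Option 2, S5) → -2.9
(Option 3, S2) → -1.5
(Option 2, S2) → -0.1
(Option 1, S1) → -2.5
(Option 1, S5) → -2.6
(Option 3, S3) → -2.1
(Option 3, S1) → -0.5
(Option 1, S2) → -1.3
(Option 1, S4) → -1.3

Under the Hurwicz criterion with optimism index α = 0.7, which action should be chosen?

Option 1: 0.7·(-0.1) + 0.3·(-2.6) = -0.85
Option 2: 0.7·(-0.1) + 0.3·(-3.1) = -1
Option 3: 0.7·(-0.5) + 0.3·(-2.6) = -1.13
Highest Hurwicz score = -0.85 → Option 1.

Option 1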